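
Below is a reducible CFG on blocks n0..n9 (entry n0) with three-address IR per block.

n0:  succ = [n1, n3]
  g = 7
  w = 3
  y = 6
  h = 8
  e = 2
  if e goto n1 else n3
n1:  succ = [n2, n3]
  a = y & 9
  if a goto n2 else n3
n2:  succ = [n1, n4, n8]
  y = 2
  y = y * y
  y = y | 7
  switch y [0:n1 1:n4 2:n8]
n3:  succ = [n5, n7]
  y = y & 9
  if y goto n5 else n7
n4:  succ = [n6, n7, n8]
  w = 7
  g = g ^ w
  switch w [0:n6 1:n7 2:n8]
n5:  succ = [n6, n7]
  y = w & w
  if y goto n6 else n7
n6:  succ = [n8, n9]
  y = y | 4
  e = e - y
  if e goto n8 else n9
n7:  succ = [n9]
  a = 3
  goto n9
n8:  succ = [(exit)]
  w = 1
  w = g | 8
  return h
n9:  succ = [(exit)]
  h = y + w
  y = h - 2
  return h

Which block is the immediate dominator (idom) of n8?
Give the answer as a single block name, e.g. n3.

Answer: n0

Analysis:
idom tree: n1←n0 n2←n1 n3←n0 n4←n2 n5←n3 n6←n0 n7←n0 n8←n0 n9←n0
Dom at joins:
  n1: preds {n0,n2}: {n0} ∩ {n0,n1,n2} = {n0}; idom=n0
  n3: preds {n0,n1}: {n0} ∩ {n0,n1} = {n0}; idom=n0
  n6: preds {n4,n5}: {n0,n1,n2,n4} ∩ {n0,n3,n5} = {n0}; idom=n0
  n7: preds {n3,n4,n5}: {n0,n3} ∩ {n0,n1,n2,n4} ∩ {n0,n3,n5} = {n0}; idom=n0
  n8: preds {n2,n4,n6}: {n0,n1,n2} ∩ {n0,n1,n2,n4} ∩ {n0,n6} = {n0}; idom=n0
  n9: preds {n6,n7}: {n0,n6} ∩ {n0,n7} = {n0}; idom=n0

idom(n8) = n0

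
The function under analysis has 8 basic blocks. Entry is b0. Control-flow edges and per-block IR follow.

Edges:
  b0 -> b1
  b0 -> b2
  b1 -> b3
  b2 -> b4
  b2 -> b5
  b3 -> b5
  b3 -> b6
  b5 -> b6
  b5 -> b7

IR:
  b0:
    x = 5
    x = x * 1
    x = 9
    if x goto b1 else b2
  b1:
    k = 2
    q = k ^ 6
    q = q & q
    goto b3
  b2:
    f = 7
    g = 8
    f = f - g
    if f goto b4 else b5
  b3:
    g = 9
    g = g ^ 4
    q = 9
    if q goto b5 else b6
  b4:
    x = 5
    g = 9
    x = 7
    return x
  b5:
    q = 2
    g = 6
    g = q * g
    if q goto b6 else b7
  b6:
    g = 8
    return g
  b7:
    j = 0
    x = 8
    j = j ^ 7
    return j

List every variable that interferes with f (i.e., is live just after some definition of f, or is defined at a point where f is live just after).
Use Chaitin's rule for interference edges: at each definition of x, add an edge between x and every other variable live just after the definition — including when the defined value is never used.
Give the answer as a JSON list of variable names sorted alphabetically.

Answer: ["g"]

Working:
def/use:
  b0: {x} / ∅
  b1: {k,q} / ∅
  b2: {f,g} / ∅
  b3: {g,q} / ∅
  b4: {g,x} / ∅
  b5: {g,q} / ∅
  b6: {g} / ∅
  b7: {j,x} / ∅

Liveness:
  live b0: ∅→∅
  live b1: ∅→∅
  live b2: ∅→∅
  live b3: ∅→∅
  live b4: ∅→∅
  live b5: ∅→∅
  live b6: ∅→∅
  live b7: ∅→∅

Interference:
  f↔{g}
  g↔{f,q}
  j↔{x}
  k↔∅
  q↔{g}
  x↔{j}

N(f) = ["g"]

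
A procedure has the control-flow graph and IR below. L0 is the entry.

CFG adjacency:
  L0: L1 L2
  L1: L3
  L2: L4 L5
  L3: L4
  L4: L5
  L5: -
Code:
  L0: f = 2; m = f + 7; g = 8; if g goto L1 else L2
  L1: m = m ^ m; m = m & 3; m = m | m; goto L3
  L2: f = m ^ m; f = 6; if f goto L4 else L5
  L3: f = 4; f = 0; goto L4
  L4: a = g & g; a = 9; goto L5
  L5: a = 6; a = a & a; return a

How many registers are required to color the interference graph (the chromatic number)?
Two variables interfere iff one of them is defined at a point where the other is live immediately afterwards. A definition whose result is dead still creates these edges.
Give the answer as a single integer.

Block summaries:
  L0: {f,g,m} / ∅
  L1: {m} / {m}
  L2: {f} / {m}
  L3: {f} / ∅
  L4: {a} / {g}
  L5: {a} / ∅

Live sets:
  live L0: ∅→{g,m}
  live L1: {g,m}→{g}
  live L2: {g,m}→{g}
  live L3: {g}→{g}
  live L4: {g}→∅
  live L5: ∅→∅

Interference:
  a: ∅
  f: {g}
  g: {f,m}
  m: {g}

Chromatic number:
  lower bound: {f,g} mutually conflict ⇒ χ ≥ 2
  2-colouring: c0={a,g}  c1={f,m}
  χ = 2

Answer: 2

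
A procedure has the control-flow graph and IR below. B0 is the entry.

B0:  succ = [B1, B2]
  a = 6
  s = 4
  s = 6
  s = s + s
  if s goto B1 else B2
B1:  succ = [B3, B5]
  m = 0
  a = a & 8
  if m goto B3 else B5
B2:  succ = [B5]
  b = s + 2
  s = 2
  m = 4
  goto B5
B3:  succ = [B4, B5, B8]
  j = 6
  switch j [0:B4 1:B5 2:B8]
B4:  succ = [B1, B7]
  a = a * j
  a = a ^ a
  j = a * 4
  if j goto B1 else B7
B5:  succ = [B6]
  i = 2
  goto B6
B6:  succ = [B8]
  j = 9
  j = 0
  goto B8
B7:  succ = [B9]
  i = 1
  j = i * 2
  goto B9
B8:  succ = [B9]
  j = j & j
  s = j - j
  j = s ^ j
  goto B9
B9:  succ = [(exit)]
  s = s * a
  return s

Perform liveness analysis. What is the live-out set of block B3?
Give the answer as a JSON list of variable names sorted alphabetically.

Answer: ["a", "j", "s"]

Derivation:
def/use:
  B0: {a,s} / ∅
  B1: {a,m} / {a}
  B2: {b,m,s} / {s}
  B3: {j} / ∅
  B4: {a,j} / {a,j}
  B5: {i} / ∅
  B6: {j} / ∅
  B7: {i,j} / ∅
  B8: {j,s} / {j}
  B9: {s} / {a,s}

Backward fixpoint:
  B0 li=∅ lo={a,s}
  B1 li={a,s} lo={a,s}
  B2 li={a,s} lo={a}
  B3 li={a,s} lo={a,j,s}
  B4 li={a,j,s} lo={a,s}
  B5 li={a} lo={a}
  B6 li={a} lo={a,j}
  B7 li={a,s} lo={a,s}
  B8 li={a,j} lo={a,s}
  B9 li={a,s} lo=∅

live-out(B3) = ["a", "j", "s"]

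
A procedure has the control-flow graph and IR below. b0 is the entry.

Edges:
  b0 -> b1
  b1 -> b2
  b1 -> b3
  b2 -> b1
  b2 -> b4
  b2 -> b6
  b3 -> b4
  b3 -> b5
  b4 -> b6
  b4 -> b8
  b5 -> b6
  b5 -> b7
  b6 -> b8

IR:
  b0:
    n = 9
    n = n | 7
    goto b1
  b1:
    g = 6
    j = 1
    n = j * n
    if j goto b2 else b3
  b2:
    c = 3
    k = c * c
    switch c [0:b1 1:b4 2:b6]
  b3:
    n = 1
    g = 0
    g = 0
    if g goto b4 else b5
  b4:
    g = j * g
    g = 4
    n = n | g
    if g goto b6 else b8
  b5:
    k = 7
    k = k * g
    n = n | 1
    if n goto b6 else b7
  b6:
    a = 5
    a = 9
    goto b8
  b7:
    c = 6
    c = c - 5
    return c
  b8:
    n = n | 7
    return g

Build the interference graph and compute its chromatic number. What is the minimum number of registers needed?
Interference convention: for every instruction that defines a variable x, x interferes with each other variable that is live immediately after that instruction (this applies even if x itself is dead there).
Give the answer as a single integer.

Answer: 5

Derivation:
Per-block:
  b0: def={n} ue=∅
  b1: def={g,j,n} ue={n}
  b2: def={c,k} ue=∅
  b3: def={g,n} ue=∅
  b4: def={g,n} ue={g,j,n}
  b5: def={k,n} ue={g,n}
  b6: def={a} ue=∅
  b7: def={c} ue=∅
  b8: def={n} ue={g,n}

Liveness:
  b0: in=∅ out={n}
  b1: in={n} out={g,j,n}
  b2: in={g,j,n} out={g,j,n}
  b3: in={j} out={g,j,n}
  b4: in={g,j,n} out={g,n}
  b5: in={g,n} out={g,n}
  b6: in={g,n} out={g,n}
  b7: in=∅ out=∅
  b8: in={g,n} out=∅

Conflict graph:
  a↔{g,n}
  c↔{g,j,k,n}
  g↔{a,c,j,k,n}
  j↔{c,g,k,n}
  k↔{c,g,j,n}
  n↔{a,c,g,j,k}

Registers:
  lower bound: {c,g,j,k,n} mutually conflict ⇒ χ ≥ 5
  5-colouring: r0={g}  r1={n}  r2={a,c}  r3={j}  r4={k}
  χ = 5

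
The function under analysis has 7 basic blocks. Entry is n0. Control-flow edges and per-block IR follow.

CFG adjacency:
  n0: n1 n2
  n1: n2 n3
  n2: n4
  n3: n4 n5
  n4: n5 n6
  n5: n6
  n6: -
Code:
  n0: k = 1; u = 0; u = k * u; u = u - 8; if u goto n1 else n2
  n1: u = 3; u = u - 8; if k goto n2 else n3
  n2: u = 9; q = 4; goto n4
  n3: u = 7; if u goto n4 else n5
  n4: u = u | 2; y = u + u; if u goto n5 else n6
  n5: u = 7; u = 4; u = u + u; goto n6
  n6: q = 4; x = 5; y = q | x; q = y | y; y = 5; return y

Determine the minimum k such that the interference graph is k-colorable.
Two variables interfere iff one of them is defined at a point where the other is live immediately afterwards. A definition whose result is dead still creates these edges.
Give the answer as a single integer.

Block summaries:
  n0 def {k,u} use ∅
  n1 def {u} use {k}
  n2 def {q,u} use ∅
  n3 def {u} use ∅
  n4 def {u,y} use {u}
  n5 def {u} use ∅
  n6 def {q,x,y} use ∅

Live sets:
  n0: in=∅ out={k}
  n1: in={k} out=∅
  n2: in=∅ out={u}
  n3: in=∅ out={u}
  n4: in={u} out=∅
  n5: in=∅ out=∅
  n6: in=∅ out=∅

Interference:
  k: {u}
  q: {u,x}
  u: {k,q,y}
  x: {q}
  y: {u}

Colouring:
  clique {k,u} ⇒ need ≥ 2
  assign k→r1 q→r1 u→r0 x→r0 y→r1 — no edge inside a register ⇒ χ ≤ 2
  χ = 2

Answer: 2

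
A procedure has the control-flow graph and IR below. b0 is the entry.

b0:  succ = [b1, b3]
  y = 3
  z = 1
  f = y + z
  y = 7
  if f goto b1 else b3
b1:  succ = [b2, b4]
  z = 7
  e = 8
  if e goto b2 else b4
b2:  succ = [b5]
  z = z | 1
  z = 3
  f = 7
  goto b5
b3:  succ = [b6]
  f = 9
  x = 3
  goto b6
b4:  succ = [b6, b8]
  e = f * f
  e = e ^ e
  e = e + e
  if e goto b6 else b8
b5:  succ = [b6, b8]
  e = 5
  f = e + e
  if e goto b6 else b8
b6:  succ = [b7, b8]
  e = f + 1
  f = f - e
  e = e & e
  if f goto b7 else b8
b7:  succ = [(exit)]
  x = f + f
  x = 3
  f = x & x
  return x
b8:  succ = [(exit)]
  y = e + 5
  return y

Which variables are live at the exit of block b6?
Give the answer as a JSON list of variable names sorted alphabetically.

def/use:
  b0 def {f,y,z} use ∅
  b1 def {e,z} use ∅
  b2 def {f,z} use {z}
  b3 def {f,x} use ∅
  b4 def {e} use {f}
  b5 def {e,f} use ∅
  b6 def {e,f} use {f}
  b7 def {f,x} use {f}
  b8 def {y} use {e}

Liveness:
  live b0: ∅→{f}
  live b1: {f}→{f,z}
  live b2: {z}→∅
  live b3: ∅→{f}
  live b4: {f}→{e,f}
  live b5: ∅→{e,f}
  live b6: {f}→{e,f}
  live b7: {f}→∅
  live b8: {e}→∅

live-out(b6) = ["e", "f"]

Answer: ["e", "f"]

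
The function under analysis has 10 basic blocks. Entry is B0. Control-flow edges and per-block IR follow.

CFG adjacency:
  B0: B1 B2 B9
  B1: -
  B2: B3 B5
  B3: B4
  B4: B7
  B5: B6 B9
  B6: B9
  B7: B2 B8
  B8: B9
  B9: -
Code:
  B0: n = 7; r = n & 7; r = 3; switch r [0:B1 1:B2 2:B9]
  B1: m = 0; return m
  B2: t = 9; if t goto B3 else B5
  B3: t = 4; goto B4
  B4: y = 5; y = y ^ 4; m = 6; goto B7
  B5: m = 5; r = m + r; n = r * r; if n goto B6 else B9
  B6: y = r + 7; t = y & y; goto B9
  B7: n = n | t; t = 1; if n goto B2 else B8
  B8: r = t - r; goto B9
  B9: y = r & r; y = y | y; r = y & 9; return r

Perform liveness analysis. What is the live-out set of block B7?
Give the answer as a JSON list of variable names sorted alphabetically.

Block summaries:
  B0 def {n,r} use ∅
  B1 def {m} use ∅
  B2 def {t} use ∅
  B3 def {t} use ∅
  B4 def {m,y} use ∅
  B5 def {m,n,r} use {r}
  B6 def {t,y} use {r}
  B7 def {n,t} use {n,t}
  B8 def {r} use {r,t}
  B9 def {r,y} use {r}

Live sets:
  B0: in=∅ out={n,r}
  B1: in=∅ out=∅
  B2: in={n,r} out={n,r}
  B3: in={n,r} out={n,r,t}
  B4: in={n,r,t} out={n,r,t}
  B5: in={r} out={r}
  B6: in={r} out={r}
  B7: in={n,r,t} out={n,r,t}
  B8: in={r,t} out={r}
  B9: in={r} out=∅

live-out(B7) = ["n", "r", "t"]

Answer: ["n", "r", "t"]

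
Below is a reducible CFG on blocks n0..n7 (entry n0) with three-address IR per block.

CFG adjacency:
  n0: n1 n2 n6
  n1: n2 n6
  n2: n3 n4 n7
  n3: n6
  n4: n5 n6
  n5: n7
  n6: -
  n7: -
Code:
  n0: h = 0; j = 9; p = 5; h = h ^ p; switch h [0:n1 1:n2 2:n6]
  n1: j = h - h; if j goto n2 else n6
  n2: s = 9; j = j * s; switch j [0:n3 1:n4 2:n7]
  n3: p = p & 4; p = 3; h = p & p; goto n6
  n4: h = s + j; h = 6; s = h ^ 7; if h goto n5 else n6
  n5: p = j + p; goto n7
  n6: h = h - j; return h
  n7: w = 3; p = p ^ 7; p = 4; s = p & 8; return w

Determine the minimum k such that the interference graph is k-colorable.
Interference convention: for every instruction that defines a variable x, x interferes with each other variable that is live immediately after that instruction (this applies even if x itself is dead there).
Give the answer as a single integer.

def/use:
  n0 def {h,j,p} use ∅
  n1 def {j} use {h}
  n2 def {j,s} use {j}
  n3 def {h,p} use {p}
  n4 def {h,s} use {j,s}
  n5 def {p} use {j,p}
  n6 def {h} use {h,j}
  n7 def {p,s,w} use {p}

Liveness:
  n0 li=∅ lo={h,j,p}
  n1 li={h,p} lo={h,j,p}
  n2 li={j,p} lo={j,p,s}
  n3 li={j,p} lo={h,j}
  n4 li={j,p,s} lo={h,j,p}
  n5 li={j,p} lo={p}
  n6 li={h,j} lo=∅
  n7 li={p} lo=∅

Conflict graph:
  h: {j,p,s}
  j: {h,p,s}
  p: {h,j,s,w}
  s: {h,j,p,w}
  w: {p,s}

Colouring:
  {h,j,p,s} pairwise interfere (4-clique) ⇒ χ ≥ 4
  4-colouring: R0={p}  R1={s}  R2={h,w}  R3={j}
  χ = 4

Answer: 4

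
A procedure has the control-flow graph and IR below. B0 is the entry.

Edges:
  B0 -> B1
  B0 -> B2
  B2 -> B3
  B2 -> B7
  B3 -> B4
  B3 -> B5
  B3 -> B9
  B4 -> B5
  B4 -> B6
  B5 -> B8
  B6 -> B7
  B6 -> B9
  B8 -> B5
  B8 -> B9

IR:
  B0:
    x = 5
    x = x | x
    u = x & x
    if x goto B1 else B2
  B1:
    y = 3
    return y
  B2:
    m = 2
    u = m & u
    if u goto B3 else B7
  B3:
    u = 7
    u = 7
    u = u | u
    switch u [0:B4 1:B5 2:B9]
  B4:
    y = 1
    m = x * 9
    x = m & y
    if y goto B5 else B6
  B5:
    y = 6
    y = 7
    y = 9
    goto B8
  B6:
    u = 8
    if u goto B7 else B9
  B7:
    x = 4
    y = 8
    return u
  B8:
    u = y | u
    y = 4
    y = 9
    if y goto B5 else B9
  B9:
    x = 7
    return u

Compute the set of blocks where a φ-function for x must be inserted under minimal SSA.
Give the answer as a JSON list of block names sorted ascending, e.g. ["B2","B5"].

idom tree: B1←B0 B2←B0 B3←B2 B4←B3 B5←B3 B6←B4 B7←B2 B8←B5 B9←B3
Dom at joins:
  B5: preds {B3,B4,B8}: {B0,B2,B3} ∩ {B0,B2,B3,B4} ∩ {B0,B2,B3,B5,B8} = {B0,B2,B3}; idom=B3
  B7: preds {B2,B6}: {B0,B2} ∩ {B0,B2,B3,B4,B6} = {B0,B2}; idom=B2
  B9: preds {B3,B6,B8}: {B0,B2,B3} ∩ {B0,B2,B3,B4,B6} ∩ {B0,B2,B3,B5,B8} = {B0,B2,B3}; idom=B3

DF walk-up:
  B5←B3: walk · to B3
  B5←B4: walk B4 to B3
  B5←B8: walk B8→B5 to B3
  B7←B2: walk · to B2
  B7←B6: walk B6→B4→B3 to B2
  B9←B3: walk · to B3
  B9←B6: walk B6→B4 to B3
  B9←B8: walk B8→B5 to B3
  B0: DF=∅
  B1: DF=∅
  B2: DF=∅
  B3: DF={B7}
  B4: DF={B5,B7,B9}
  B5: DF={B5,B9}
  B6: DF={B7,B9}
  B7: DF=∅
  B8: DF={B5,B9}
  B9: DF=∅

φ for x: defs {B0,B4,B7,B9}
  DF⁺ = {B5,B7,B9}

Answer: ["B5", "B7", "B9"]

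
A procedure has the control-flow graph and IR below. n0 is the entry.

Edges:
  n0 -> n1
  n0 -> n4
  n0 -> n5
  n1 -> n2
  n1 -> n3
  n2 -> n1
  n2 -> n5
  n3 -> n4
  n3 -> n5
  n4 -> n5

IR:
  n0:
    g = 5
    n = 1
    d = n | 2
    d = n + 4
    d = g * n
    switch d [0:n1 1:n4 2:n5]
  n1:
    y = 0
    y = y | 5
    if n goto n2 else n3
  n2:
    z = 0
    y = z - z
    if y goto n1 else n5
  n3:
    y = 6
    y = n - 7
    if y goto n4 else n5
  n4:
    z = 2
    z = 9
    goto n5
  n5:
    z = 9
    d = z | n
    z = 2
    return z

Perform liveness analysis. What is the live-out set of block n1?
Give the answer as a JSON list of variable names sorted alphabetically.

Answer: ["n"]

Derivation:
Per-block:
  n0 def {d,g,n} use ∅
  n1 def {y} use {n}
  n2 def {y,z} use ∅
  n3 def {y} use {n}
  n4 def {z} use ∅
  n5 def {d,z} use {n}

Live sets:
  n0 li=∅ lo={n}
  n1 li={n} lo={n}
  n2 li={n} lo={n}
  n3 li={n} lo={n}
  n4 li={n} lo={n}
  n5 li={n} lo=∅

live-out(n1) = ["n"]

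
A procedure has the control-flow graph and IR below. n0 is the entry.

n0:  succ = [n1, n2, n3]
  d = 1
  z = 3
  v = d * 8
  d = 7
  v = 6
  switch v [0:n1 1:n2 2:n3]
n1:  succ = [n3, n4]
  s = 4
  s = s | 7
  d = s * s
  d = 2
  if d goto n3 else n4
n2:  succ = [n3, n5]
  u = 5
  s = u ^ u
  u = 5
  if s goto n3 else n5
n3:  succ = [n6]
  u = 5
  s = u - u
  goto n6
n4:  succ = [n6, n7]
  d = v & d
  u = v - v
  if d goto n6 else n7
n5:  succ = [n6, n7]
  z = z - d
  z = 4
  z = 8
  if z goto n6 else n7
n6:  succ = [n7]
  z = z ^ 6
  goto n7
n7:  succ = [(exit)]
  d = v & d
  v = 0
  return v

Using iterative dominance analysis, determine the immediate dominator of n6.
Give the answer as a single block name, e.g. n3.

idom tree: n1←n0 n2←n0 n3←n0 n4←n1 n5←n2 n6←n0 n7←n0
Dom at joins:
  n3: preds {n0,n1,n2}: {n0} ∩ {n0,n1} ∩ {n0,n2} = {n0}; idom=n0
  n6: preds {n3,n4,n5}: {n0,n3} ∩ {n0,n1,n4} ∩ {n0,n2,n5} = {n0}; idom=n0
  n7: preds {n4,n5,n6}: {n0,n1,n4} ∩ {n0,n2,n5} ∩ {n0,n6} = {n0}; idom=n0

idom(n6) = n0

Answer: n0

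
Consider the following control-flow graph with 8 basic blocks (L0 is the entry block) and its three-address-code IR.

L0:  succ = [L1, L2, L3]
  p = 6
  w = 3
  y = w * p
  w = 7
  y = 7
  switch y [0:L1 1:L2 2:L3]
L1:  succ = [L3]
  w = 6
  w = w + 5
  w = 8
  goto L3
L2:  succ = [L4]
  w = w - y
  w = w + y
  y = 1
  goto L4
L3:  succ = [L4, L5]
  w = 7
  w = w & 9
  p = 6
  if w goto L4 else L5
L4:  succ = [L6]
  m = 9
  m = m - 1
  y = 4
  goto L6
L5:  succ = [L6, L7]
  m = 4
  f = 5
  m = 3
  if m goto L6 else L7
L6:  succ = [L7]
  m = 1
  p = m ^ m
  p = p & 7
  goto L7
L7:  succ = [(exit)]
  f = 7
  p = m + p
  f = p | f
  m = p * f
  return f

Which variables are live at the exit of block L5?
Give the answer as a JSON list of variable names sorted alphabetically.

Answer: ["m", "p"]

Working:
Per-block:
  L0: {p,w,y} / ∅
  L1: {w} / ∅
  L2: {w,y} / {w,y}
  L3: {p,w} / ∅
  L4: {m,y} / ∅
  L5: {f,m} / ∅
  L6: {m,p} / ∅
  L7: {f,m,p} / {m,p}

Backward fixpoint:
  L0: in=∅ out={w,y}
  L1: in=∅ out=∅
  L2: in={w,y} out=∅
  L3: in=∅ out={p}
  L4: in=∅ out=∅
  L5: in={p} out={m,p}
  L6: in=∅ out={m,p}
  L7: in={m,p} out=∅

live-out(L5) = ["m", "p"]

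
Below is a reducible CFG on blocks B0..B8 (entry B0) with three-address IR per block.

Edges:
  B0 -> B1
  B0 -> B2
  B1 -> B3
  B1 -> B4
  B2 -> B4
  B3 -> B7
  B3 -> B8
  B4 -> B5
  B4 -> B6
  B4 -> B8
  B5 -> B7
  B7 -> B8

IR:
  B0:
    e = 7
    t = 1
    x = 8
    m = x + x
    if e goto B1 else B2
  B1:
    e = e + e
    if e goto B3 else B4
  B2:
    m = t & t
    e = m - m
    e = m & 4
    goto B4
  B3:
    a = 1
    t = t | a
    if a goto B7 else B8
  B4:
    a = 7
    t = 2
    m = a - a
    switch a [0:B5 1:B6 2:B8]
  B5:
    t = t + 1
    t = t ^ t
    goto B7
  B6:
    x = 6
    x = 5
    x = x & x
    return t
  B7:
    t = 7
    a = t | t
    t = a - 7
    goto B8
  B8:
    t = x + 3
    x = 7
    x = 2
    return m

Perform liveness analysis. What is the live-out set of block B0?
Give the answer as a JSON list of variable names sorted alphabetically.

def/use:
  B0: def={e,m,t,x} ue=∅
  B1: def={e} ue={e}
  B2: def={e,m} ue={t}
  B3: def={a,t} ue={t}
  B4: def={a,m,t} ue=∅
  B5: def={t} ue={t}
  B6: def={x} ue={t}
  B7: def={a,t} ue=∅
  B8: def={t,x} ue={m,x}

Liveness:
  B0: in=∅ out={e,m,t,x}
  B1: in={e,m,t,x} out={m,t,x}
  B2: in={t,x} out={x}
  B3: in={m,t,x} out={m,x}
  B4: in={x} out={m,t,x}
  B5: in={m,t,x} out={m,x}
  B6: in={t} out=∅
  B7: in={m,x} out={m,x}
  B8: in={m,x} out=∅

live-out(B0) = ["e", "m", "t", "x"]

Answer: ["e", "m", "t", "x"]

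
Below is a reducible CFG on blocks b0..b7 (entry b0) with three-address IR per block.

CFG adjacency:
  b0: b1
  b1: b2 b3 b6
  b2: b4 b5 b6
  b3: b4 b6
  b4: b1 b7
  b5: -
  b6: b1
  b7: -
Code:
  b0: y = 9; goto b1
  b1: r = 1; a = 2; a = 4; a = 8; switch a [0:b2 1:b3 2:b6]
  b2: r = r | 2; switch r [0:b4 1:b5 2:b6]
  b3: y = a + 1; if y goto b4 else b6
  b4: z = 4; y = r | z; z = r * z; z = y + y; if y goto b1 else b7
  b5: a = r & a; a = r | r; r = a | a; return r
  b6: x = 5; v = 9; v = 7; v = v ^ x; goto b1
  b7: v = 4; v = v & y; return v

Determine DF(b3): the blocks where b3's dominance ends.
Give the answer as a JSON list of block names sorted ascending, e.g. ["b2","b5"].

Answer: ["b4", "b6"]

Working:
idom tree: b1←b0 b2←b1 b3←b1 b4←b1 b5←b2 b6←b1 b7←b4
Join-block Dom:
  b1: preds {b0,b4,b6}: {b0} ∩ {b0,b1,b4} ∩ {b0,b1,b6} = {b0}; idom=b0
  b4: preds {b2,b3}: {b0,b1,b2} ∩ {b0,b1,b3} = {b0,b1}; idom=b1
  b6: preds {b1,b2,b3}: {b0,b1} ∩ {b0,b1,b2} ∩ {b0,b1,b3} = {b0,b1}; idom=b1

Frontier:
  join b1 pred b0: · stop@b0
  join b1 pred b4: b4→b1 stop@b0
  join b1 pred b6: b6→b1 stop@b0
  join b4 pred b2: b2 stop@b1
  join b4 pred b3: b3 stop@b1
  join b6 pred b1: · stop@b1
  join b6 pred b2: b2 stop@b1
  join b6 pred b3: b3 stop@b1
  b0 → ∅
  b1 → {b1}
  b2 → {b4,b6}
  b3 → {b4,b6}
  b4 → {b1}
  b5 → ∅
  b6 → {b1}
  b7 → ∅

DF(b3) = ["b4", "b6"]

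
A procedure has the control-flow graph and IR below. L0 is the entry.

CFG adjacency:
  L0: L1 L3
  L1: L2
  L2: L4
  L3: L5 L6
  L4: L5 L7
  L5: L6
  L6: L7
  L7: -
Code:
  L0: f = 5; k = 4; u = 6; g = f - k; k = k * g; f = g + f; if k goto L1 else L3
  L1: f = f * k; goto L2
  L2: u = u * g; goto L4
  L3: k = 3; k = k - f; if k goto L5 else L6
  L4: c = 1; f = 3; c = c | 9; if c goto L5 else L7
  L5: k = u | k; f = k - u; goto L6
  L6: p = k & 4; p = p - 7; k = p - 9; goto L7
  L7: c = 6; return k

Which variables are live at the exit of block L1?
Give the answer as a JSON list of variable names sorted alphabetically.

Answer: ["g", "k", "u"]

Working:
def/use:
  L0: {f,g,k,u} / ∅
  L1: {f} / {f,k}
  L2: {u} / {g,u}
  L3: {k} / {f}
  L4: {c,f} / ∅
  L5: {f,k} / {k,u}
  L6: {k,p} / {k}
  L7: {c} / {k}

Liveness:
  live L0: ∅→{f,g,k,u}
  live L1: {f,g,k,u}→{g,k,u}
  live L2: {g,k,u}→{k,u}
  live L3: {f,u}→{k,u}
  live L4: {k,u}→{k,u}
  live L5: {k,u}→{k}
  live L6: {k}→{k}
  live L7: {k}→∅

live-out(L1) = ["g", "k", "u"]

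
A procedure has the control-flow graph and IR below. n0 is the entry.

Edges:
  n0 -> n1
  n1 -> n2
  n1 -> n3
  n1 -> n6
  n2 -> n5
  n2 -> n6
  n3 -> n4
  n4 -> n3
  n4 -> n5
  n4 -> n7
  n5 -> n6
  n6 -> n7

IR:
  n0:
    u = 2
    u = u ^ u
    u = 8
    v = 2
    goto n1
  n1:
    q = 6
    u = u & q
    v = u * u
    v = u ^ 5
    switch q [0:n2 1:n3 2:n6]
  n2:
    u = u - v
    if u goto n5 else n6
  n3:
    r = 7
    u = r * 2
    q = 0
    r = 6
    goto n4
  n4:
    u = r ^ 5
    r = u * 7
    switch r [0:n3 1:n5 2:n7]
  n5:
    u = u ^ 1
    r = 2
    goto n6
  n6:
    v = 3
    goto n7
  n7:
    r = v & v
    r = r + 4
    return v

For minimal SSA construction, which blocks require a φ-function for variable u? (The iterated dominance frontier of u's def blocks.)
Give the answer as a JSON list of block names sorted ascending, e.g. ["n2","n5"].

Answer: ["n3", "n5", "n6", "n7"]

Working:
idom tree: n1←n0 n2←n1 n3←n1 n4←n3 n5←n1 n6←n1 n7←n1
Dom at joins:
  n3: preds {n1,n4}: {n0,n1} ∩ {n0,n1,n3,n4} = {n0,n1}; idom=n1
  n5: preds {n2,n4}: {n0,n1,n2} ∩ {n0,n1,n3,n4} = {n0,n1}; idom=n1
  n6: preds {n1,n2,n5}: {n0,n1} ∩ {n0,n1,n2} ∩ {n0,n1,n5} = {n0,n1}; idom=n1
  n7: preds {n4,n6}: {n0,n1,n3,n4} ∩ {n0,n1,n6} = {n0,n1}; idom=n1

DF derivation:
  n3←n1: walk · to n1
  n3←n4: walk n4→n3 to n1
  n5←n2: walk n2 to n1
  n5←n4: walk n4→n3 to n1
  n6←n1: walk · to n1
  n6←n2: walk n2 to n1
  n6←n5: walk n5 to n1
  n7←n4: walk n4→n3 to n1
  n7←n6: walk n6 to n1
  DF(n0)=∅
  DF(n1)=∅
  DF(n2)={n5,n6}
  DF(n3)={n3,n5,n7}
  DF(n4)={n3,n5,n7}
  DF(n5)={n6}
  DF(n6)={n7}
  DF(n7)=∅

φ for u: defs {n0,n1,n2,n3,n4,n5}
  DF⁺ = {n3,n5,n6,n7}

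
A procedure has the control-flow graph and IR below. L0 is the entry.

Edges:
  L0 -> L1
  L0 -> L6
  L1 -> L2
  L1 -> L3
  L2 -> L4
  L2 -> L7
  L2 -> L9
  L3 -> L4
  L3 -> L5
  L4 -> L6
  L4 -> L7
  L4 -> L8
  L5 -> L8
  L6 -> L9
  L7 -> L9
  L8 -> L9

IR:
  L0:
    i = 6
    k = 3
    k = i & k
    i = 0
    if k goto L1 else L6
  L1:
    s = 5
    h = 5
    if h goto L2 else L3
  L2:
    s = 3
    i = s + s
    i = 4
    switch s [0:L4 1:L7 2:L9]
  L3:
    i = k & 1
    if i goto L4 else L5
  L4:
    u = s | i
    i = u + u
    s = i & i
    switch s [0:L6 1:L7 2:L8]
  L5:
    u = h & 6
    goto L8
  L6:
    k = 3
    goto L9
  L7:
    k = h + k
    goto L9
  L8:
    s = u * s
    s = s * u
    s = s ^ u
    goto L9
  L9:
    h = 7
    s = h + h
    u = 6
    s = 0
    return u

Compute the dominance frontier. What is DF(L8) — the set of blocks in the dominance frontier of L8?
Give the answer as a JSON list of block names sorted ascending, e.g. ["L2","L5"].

Answer: ["L9"]

Derivation:
idom tree: L1←L0 L2←L1 L3←L1 L4←L1 L5←L3 L6←L0 L7←L1 L8←L1 L9←L0
Join-block Dom:
  L4: preds {L2,L3}: {L0,L1,L2} ∩ {L0,L1,L3} = {L0,L1}; idom=L1
  L6: preds {L0,L4}: {L0} ∩ {L0,L1,L4} = {L0}; idom=L0
  L7: preds {L2,L4}: {L0,L1,L2} ∩ {L0,L1,L4} = {L0,L1}; idom=L1
  L8: preds {L4,L5}: {L0,L1,L4} ∩ {L0,L1,L3,L5} = {L0,L1}; idom=L1
  L9: preds {L2,L6,L7,L8}: {L0,L1,L2} ∩ {L0,L6} ∩ {L0,L1,L7} ∩ {L0,L1,L8} = {L0}; idom=L0

Frontier:
  L4←L2: walk L2 to L1
  L4←L3: walk L3 to L1
  L6←L0: walk · to L0
  L6←L4: walk L4→L1 to L0
  L7←L2: walk L2 to L1
  L7←L4: walk L4 to L1
  L8←L4: walk L4 to L1
  L8←L5: walk L5→L3 to L1
  L9←L2: walk L2→L1 to L0
  L9←L6: walk L6 to L0
  L9←L7: walk L7→L1 to L0
  L9←L8: walk L8→L1 to L0
  DF(L0)=∅
  DF(L1)={L6,L9}
  DF(L2)={L4,L7,L9}
  DF(L3)={L4,L8}
  DF(L4)={L6,L7,L8}
  DF(L5)={L8}
  DF(L6)={L9}
  DF(L7)={L9}
  DF(L8)={L9}
  DF(L9)=∅

DF(L8) = ["L9"]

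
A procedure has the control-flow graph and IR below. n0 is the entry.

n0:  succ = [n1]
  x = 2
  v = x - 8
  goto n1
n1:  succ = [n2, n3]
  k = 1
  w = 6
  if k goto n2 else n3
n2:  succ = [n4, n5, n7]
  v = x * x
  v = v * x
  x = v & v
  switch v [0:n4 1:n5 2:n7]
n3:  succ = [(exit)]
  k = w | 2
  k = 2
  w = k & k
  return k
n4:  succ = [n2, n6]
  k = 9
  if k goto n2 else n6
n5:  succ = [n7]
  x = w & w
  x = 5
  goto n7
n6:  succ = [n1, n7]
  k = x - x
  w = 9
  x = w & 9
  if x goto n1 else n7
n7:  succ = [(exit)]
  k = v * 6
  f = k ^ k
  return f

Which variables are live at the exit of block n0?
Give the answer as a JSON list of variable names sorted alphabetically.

Block summaries:
  n0: def={v,x} ue=∅
  n1: def={k,w} ue=∅
  n2: def={v,x} ue={x}
  n3: def={k,w} ue={w}
  n4: def={k} ue=∅
  n5: def={x} ue={w}
  n6: def={k,w,x} ue={x}
  n7: def={f,k} ue={v}

Liveness:
  live n0: ∅→{x}
  live n1: {x}→{w,x}
  live n2: {w,x}→{v,w,x}
  live n3: {w}→∅
  live n4: {v,w,x}→{v,w,x}
  live n5: {v,w}→{v}
  live n6: {v,x}→{v,x}
  live n7: {v}→∅

live-out(n0) = ["x"]

Answer: ["x"]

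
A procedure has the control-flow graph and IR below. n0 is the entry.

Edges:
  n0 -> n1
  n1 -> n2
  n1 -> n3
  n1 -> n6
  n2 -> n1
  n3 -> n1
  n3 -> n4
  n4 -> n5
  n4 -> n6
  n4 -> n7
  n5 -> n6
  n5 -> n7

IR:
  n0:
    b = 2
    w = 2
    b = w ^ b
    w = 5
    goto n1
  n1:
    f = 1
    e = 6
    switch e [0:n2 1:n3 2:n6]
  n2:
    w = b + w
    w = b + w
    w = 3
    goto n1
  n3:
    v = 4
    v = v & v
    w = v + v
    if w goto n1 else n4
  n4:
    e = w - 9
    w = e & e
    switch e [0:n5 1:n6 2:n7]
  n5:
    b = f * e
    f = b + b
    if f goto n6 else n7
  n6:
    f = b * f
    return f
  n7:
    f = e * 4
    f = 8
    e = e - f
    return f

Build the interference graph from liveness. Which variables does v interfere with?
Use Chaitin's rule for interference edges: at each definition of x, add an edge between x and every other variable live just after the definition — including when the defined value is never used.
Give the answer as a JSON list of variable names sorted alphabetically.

Answer: ["b", "f"]

Working:
Per-block:
  n0: def={b,w} ue=∅
  n1: def={e,f} ue=∅
  n2: def={w} ue={b,w}
  n3: def={v,w} ue=∅
  n4: def={e,w} ue={w}
  n5: def={b,f} ue={e,f}
  n6: def={f} ue={b,f}
  n7: def={e,f} ue={e}

Backward fixpoint:
  n0 li=∅ lo={b,w}
  n1 li={b,w} lo={b,f,w}
  n2 li={b,w} lo={b,w}
  n3 li={b,f} lo={b,f,w}
  n4 li={b,f,w} lo={b,e,f}
  n5 li={e,f} lo={b,e,f}
  n6 li={b,f} lo=∅
  n7 li={e} lo=∅

Conflict graph:
  b: {e,f,v,w}
  e: {b,f,w}
  f: {b,e,v,w}
  v: {b,f}
  w: {b,e,f}

N(v) = ["b", "f"]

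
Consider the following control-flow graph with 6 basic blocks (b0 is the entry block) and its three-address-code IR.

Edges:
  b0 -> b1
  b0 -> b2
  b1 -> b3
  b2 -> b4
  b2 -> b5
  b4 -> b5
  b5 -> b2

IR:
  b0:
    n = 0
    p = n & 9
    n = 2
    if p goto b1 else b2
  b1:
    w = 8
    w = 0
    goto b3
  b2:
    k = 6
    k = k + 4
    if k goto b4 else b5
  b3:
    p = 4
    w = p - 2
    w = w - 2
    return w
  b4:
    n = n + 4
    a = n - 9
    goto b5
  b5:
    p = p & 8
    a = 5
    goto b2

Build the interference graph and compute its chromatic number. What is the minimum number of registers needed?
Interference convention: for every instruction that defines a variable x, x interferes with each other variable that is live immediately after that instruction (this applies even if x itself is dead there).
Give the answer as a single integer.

Answer: 3

Working:
Per-block:
  b0: def={n,p} ue=∅
  b1: def={w} ue=∅
  b2: def={k} ue=∅
  b3: def={p,w} ue=∅
  b4: def={a,n} ue={n}
  b5: def={a,p} ue={p}

Live sets:
  b0 li=∅ lo={n,p}
  b1 li=∅ lo=∅
  b2 li={n,p} lo={n,p}
  b3 li=∅ lo=∅
  b4 li={n,p} lo={n,p}
  b5 li={n,p} lo={n,p}

Interfere edges:
  a↔{n,p}
  k↔{n,p}
  n↔{a,k,p}
  p↔{a,k,n}
  w↔∅

Colouring:
  clique {a,n,p} ⇒ need ≥ 3
  assign a→c2 k→c2 n→c0 p→c1 w→c0 — no edge inside a register ⇒ χ ≤ 3
  χ = 3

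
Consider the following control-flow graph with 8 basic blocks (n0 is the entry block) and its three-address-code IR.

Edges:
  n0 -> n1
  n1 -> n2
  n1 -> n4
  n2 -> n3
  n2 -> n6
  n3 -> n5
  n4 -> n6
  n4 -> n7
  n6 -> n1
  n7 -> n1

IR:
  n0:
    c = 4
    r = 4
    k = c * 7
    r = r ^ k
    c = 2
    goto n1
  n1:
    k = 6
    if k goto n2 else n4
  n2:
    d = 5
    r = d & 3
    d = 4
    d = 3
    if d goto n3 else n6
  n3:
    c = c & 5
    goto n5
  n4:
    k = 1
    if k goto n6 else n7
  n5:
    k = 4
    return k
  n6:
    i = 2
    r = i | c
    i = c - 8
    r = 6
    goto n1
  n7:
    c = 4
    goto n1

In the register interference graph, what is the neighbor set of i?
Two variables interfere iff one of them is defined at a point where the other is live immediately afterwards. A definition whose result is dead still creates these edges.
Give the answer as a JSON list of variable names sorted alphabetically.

def/use:
  n0: def={c,k,r} ue=∅
  n1: def={k} ue=∅
  n2: def={d,r} ue=∅
  n3: def={c} ue={c}
  n4: def={k} ue=∅
  n5: def={k} ue=∅
  n6: def={i,r} ue={c}
  n7: def={c} ue=∅

Live sets:
  n0 li=∅ lo={c}
  n1 li={c} lo={c}
  n2 li={c} lo={c}
  n3 li={c} lo=∅
  n4 li={c} lo={c}
  n5 li=∅ lo=∅
  n6 li={c} lo={c}
  n7 li=∅ lo={c}

Conflict graph:
  c: {d,i,k,r}
  d: {c}
  i: {c}
  k: {c,r}
  r: {c,k}

N(i) = ["c"]

Answer: ["c"]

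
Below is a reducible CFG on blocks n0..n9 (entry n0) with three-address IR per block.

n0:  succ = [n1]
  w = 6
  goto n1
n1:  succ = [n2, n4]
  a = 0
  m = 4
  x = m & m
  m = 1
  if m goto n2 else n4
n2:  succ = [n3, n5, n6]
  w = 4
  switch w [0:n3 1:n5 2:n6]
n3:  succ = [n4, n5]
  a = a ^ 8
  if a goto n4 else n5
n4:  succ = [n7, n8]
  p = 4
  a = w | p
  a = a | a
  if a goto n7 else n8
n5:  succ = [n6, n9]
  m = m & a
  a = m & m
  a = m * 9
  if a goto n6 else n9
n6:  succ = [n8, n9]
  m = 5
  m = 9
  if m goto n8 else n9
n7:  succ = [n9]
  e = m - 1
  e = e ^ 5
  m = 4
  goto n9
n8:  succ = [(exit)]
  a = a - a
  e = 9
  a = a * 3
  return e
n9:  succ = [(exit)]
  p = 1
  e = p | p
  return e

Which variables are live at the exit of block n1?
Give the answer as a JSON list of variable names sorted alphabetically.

Answer: ["a", "m", "w"]

Analysis:
Block summaries:
  n0: {w} / ∅
  n1: {a,m,x} / ∅
  n2: {w} / ∅
  n3: {a} / {a}
  n4: {a,p} / {w}
  n5: {a,m} / {a,m}
  n6: {m} / ∅
  n7: {e,m} / {m}
  n8: {a,e} / {a}
  n9: {e,p} / ∅

Live sets:
  n0 li=∅ lo={w}
  n1 li={w} lo={a,m,w}
  n2 li={a,m} lo={a,m,w}
  n3 li={a,m,w} lo={a,m,w}
  n4 li={m,w} lo={a,m}
  n5 li={a,m} lo={a}
  n6 li={a} lo={a}
  n7 li={m} lo=∅
  n8 li={a} lo=∅
  n9 li=∅ lo=∅

live-out(n1) = ["a", "m", "w"]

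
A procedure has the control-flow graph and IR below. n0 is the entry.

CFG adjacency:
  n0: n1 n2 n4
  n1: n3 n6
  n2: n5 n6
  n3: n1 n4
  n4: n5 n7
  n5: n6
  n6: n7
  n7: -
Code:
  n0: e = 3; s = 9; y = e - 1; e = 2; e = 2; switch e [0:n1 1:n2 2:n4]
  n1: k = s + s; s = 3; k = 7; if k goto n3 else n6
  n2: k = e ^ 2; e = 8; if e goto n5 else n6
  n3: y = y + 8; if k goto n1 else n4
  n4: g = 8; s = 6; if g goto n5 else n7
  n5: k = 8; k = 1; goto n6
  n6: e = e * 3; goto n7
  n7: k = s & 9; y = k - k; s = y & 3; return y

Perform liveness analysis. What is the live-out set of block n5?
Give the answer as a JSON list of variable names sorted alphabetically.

Per-block:
  n0 def {e,s,y} use ∅
  n1 def {k,s} use {s}
  n2 def {e,k} use {e}
  n3 def {y} use {k,y}
  n4 def {g,s} use ∅
  n5 def {k} use ∅
  n6 def {e} use {e}
  n7 def {k,s,y} use {s}

Backward fixpoint:
  live n0: ∅→{e,s,y}
  live n1: {e,s,y}→{e,k,s,y}
  live n2: {e,s}→{e,s}
  live n3: {e,k,s,y}→{e,s,y}
  live n4: {e}→{e,s}
  live n5: {e,s}→{e,s}
  live n6: {e,s}→{s}
  live n7: {s}→∅

live-out(n5) = ["e", "s"]

Answer: ["e", "s"]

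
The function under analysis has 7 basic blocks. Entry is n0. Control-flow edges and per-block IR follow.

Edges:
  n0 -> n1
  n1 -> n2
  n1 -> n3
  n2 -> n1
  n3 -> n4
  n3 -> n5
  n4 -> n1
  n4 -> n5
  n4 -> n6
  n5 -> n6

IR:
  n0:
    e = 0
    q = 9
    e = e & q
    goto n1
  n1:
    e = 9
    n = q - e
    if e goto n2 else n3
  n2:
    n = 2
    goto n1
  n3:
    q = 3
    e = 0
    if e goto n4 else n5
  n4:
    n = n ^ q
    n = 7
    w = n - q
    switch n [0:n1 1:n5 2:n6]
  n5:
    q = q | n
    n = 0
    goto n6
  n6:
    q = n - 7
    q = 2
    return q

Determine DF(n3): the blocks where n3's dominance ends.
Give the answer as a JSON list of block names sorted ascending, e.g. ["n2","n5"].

Answer: ["n1"]

Analysis:
idom tree: n1←n0 n2←n1 n3←n1 n4←n3 n5←n3 n6←n3
Dom at joins:
  n1: preds {n0,n2,n4}: {n0} ∩ {n0,n1,n2} ∩ {n0,n1,n3,n4} = {n0}; idom=n0
  n5: preds {n3,n4}: {n0,n1,n3} ∩ {n0,n1,n3,n4} = {n0,n1,n3}; idom=n3
  n6: preds {n4,n5}: {n0,n1,n3,n4} ∩ {n0,n1,n3,n5} = {n0,n1,n3}; idom=n3

DF walk-up:
  join n1 pred n0: · stop@n0
  join n1 pred n2: n2→n1 stop@n0
  join n1 pred n4: n4→n3→n1 stop@n0
  join n5 pred n3: · stop@n3
  join n5 pred n4: n4 stop@n3
  join n6 pred n4: n4 stop@n3
  join n6 pred n5: n5 stop@n3
  n0: DF=∅
  n1: DF={n1}
  n2: DF={n1}
  n3: DF={n1}
  n4: DF={n1,n5,n6}
  n5: DF={n6}
  n6: DF=∅

DF(n3) = ["n1"]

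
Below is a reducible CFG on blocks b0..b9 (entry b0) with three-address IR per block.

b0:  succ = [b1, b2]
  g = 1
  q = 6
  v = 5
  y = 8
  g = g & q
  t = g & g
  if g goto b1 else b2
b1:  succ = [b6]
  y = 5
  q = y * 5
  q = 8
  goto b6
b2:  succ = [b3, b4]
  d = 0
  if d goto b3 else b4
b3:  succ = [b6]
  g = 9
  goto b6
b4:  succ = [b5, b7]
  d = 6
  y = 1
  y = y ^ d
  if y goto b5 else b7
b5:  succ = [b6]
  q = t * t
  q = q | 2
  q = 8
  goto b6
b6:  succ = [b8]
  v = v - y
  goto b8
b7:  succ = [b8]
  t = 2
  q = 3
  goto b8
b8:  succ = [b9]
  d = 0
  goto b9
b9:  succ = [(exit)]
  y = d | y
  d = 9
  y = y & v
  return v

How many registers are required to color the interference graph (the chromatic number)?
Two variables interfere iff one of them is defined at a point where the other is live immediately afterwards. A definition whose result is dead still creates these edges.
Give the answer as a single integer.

Answer: 4

Analysis:
Per-block:
  b0: def={g,q,t,v,y} ue=∅
  b1: def={q,y} ue=∅
  b2: def={d} ue=∅
  b3: def={g} ue=∅
  b4: def={d,y} ue=∅
  b5: def={q} ue={t}
  b6: def={v} ue={v,y}
  b7: def={q,t} ue=∅
  b8: def={d} ue=∅
  b9: def={d,y} ue={d,v,y}

Liveness:
  live b0: ∅→{t,v,y}
  live b1: {v}→{v,y}
  live b2: {t,v,y}→{t,v,y}
  live b3: {v,y}→{v,y}
  live b4: {t,v}→{t,v,y}
  live b5: {t,v,y}→{v,y}
  live b6: {v,y}→{v,y}
  live b7: {v,y}→{v,y}
  live b8: {v,y}→{d,v,y}
  live b9: {d,v,y}→∅

Conflict graph:
  d: {t,v,y}
  g: {q,t,v,y}
  q: {g,v,y}
  t: {d,g,v,y}
  v: {d,g,q,t,y}
  y: {d,g,q,t,v}

Registers:
  {d,t,v,y} pairwise interfere (4-clique) ⇒ χ ≥ 4
  4-colouring: r0={v}  r1={y}  r2={d,g}  r3={q,t}
  χ = 4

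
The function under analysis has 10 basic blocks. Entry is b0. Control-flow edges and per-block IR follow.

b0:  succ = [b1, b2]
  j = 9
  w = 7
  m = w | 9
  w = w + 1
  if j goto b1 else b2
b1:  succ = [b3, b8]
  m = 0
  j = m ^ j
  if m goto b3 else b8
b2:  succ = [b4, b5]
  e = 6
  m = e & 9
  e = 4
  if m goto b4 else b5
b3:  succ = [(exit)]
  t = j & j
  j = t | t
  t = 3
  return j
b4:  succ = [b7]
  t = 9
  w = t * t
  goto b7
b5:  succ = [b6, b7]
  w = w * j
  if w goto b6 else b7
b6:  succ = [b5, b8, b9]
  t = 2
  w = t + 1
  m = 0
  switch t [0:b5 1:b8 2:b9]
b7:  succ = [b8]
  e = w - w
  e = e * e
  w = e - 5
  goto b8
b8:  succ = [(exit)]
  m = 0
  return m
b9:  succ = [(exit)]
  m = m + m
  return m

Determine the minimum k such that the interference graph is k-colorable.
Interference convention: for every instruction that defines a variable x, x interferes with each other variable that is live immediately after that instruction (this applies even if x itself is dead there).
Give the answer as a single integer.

Answer: 4

Analysis:
Block summaries:
  b0 def {j,m,w} use ∅
  b1 def {j,m} use {j}
  b2 def {e,m} use ∅
  b3 def {j,t} use {j}
  b4 def {t,w} use ∅
  b5 def {w} use {j,w}
  b6 def {m,t,w} use ∅
  b7 def {e,w} use {w}
  b8 def {m} use ∅
  b9 def {m} use {m}

Live sets:
  live b0: ∅→{j,w}
  live b1: {j}→{j}
  live b2: {j,w}→{j,w}
  live b3: {j}→∅
  live b4: ∅→{w}
  live b5: {j,w}→{j,w}
  live b6: {j}→{j,m,w}
  live b7: {w}→∅
  live b8: ∅→∅
  live b9: {m}→∅

Interference:
  e — {j,m,w}
  j — {e,m,t,w}
  m — {e,j,t,w}
  t — {j,m,w}
  w — {e,j,m,t}

Registers:
  {e,j,m,w} pairwise interfere (4-clique) ⇒ χ ≥ 4
  4-colouring: c0={j}  c1={m}  c2={w}  c3={e,t}
  χ = 4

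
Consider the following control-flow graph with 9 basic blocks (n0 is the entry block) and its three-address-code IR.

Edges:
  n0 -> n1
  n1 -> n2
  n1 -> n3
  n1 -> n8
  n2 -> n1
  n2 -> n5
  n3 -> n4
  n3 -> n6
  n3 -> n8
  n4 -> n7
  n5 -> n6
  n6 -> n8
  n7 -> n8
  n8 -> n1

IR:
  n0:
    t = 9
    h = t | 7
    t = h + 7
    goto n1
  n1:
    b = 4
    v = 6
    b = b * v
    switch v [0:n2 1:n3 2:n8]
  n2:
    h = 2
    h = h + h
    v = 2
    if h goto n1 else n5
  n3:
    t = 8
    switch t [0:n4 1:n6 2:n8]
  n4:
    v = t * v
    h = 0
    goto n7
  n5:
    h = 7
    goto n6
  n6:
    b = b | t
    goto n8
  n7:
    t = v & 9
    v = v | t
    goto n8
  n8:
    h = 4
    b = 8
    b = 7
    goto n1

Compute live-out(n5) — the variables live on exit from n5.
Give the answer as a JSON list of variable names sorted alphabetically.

Answer: ["b", "t"]

Derivation:
Block summaries:
  n0 def {h,t} use ∅
  n1 def {b,v} use ∅
  n2 def {h,v} use ∅
  n3 def {t} use ∅
  n4 def {h,v} use {t,v}
  n5 def {h} use ∅
  n6 def {b} use {b,t}
  n7 def {t,v} use {v}
  n8 def {b,h} use ∅

Backward fixpoint:
  n0: in=∅ out={t}
  n1: in={t} out={b,t,v}
  n2: in={b,t} out={b,t}
  n3: in={b,v} out={b,t,v}
  n4: in={t,v} out={v}
  n5: in={b,t} out={b,t}
  n6: in={b,t} out={t}
  n7: in={v} out={t}
  n8: in={t} out={t}

live-out(n5) = ["b", "t"]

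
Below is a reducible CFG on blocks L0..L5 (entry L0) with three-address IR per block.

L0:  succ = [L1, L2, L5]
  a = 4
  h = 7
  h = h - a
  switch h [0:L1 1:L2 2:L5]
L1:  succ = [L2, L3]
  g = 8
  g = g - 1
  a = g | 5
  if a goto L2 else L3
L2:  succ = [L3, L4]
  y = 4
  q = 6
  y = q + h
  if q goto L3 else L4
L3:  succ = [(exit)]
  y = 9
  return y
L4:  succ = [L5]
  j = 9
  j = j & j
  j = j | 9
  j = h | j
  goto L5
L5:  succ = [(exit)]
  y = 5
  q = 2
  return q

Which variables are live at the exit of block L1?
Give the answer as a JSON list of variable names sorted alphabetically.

Per-block:
  L0 def {a,h} use ∅
  L1 def {a,g} use ∅
  L2 def {q,y} use {h}
  L3 def {y} use ∅
  L4 def {j} use {h}
  L5 def {q,y} use ∅

Liveness:
  L0: in=∅ out={h}
  L1: in={h} out={h}
  L2: in={h} out={h}
  L3: in=∅ out=∅
  L4: in={h} out=∅
  L5: in=∅ out=∅

live-out(L1) = ["h"]

Answer: ["h"]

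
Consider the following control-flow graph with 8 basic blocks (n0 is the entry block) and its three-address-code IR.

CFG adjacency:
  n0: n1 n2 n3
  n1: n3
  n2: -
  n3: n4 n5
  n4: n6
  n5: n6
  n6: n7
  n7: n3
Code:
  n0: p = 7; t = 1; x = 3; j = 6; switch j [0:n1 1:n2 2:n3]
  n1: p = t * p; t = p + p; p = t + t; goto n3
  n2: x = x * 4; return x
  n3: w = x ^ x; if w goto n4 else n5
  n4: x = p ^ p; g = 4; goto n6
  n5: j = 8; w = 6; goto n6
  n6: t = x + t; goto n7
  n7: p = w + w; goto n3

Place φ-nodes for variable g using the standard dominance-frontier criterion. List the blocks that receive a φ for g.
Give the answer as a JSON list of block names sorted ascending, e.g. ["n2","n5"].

Answer: ["n3", "n6"]

Working:
idom tree: n1←n0 n2←n0 n3←n0 n4←n3 n5←n3 n6←n3 n7←n6
Dom∩ at merges:
  n3: preds {n0,n1,n7}: {n0} ∩ {n0,n1} ∩ {n0,n3,n6,n7} = {n0}; idom=n0
  n6: preds {n4,n5}: {n0,n3,n4} ∩ {n0,n3,n5} = {n0,n3}; idom=n3

Frontier:
  join n3 pred n0: · stop@n0
  join n3 pred n1: n1 stop@n0
  join n3 pred n7: n7→n6→n3 stop@n0
  join n6 pred n4: n4 stop@n3
  join n6 pred n5: n5 stop@n3
  n0 → ∅
  n1 → {n3}
  n2 → ∅
  n3 → {n3}
  n4 → {n6}
  n5 → {n6}
  n6 → {n3}
  n7 → {n3}

φ for g: defs {n4}
  DF⁺ = {n3,n6}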